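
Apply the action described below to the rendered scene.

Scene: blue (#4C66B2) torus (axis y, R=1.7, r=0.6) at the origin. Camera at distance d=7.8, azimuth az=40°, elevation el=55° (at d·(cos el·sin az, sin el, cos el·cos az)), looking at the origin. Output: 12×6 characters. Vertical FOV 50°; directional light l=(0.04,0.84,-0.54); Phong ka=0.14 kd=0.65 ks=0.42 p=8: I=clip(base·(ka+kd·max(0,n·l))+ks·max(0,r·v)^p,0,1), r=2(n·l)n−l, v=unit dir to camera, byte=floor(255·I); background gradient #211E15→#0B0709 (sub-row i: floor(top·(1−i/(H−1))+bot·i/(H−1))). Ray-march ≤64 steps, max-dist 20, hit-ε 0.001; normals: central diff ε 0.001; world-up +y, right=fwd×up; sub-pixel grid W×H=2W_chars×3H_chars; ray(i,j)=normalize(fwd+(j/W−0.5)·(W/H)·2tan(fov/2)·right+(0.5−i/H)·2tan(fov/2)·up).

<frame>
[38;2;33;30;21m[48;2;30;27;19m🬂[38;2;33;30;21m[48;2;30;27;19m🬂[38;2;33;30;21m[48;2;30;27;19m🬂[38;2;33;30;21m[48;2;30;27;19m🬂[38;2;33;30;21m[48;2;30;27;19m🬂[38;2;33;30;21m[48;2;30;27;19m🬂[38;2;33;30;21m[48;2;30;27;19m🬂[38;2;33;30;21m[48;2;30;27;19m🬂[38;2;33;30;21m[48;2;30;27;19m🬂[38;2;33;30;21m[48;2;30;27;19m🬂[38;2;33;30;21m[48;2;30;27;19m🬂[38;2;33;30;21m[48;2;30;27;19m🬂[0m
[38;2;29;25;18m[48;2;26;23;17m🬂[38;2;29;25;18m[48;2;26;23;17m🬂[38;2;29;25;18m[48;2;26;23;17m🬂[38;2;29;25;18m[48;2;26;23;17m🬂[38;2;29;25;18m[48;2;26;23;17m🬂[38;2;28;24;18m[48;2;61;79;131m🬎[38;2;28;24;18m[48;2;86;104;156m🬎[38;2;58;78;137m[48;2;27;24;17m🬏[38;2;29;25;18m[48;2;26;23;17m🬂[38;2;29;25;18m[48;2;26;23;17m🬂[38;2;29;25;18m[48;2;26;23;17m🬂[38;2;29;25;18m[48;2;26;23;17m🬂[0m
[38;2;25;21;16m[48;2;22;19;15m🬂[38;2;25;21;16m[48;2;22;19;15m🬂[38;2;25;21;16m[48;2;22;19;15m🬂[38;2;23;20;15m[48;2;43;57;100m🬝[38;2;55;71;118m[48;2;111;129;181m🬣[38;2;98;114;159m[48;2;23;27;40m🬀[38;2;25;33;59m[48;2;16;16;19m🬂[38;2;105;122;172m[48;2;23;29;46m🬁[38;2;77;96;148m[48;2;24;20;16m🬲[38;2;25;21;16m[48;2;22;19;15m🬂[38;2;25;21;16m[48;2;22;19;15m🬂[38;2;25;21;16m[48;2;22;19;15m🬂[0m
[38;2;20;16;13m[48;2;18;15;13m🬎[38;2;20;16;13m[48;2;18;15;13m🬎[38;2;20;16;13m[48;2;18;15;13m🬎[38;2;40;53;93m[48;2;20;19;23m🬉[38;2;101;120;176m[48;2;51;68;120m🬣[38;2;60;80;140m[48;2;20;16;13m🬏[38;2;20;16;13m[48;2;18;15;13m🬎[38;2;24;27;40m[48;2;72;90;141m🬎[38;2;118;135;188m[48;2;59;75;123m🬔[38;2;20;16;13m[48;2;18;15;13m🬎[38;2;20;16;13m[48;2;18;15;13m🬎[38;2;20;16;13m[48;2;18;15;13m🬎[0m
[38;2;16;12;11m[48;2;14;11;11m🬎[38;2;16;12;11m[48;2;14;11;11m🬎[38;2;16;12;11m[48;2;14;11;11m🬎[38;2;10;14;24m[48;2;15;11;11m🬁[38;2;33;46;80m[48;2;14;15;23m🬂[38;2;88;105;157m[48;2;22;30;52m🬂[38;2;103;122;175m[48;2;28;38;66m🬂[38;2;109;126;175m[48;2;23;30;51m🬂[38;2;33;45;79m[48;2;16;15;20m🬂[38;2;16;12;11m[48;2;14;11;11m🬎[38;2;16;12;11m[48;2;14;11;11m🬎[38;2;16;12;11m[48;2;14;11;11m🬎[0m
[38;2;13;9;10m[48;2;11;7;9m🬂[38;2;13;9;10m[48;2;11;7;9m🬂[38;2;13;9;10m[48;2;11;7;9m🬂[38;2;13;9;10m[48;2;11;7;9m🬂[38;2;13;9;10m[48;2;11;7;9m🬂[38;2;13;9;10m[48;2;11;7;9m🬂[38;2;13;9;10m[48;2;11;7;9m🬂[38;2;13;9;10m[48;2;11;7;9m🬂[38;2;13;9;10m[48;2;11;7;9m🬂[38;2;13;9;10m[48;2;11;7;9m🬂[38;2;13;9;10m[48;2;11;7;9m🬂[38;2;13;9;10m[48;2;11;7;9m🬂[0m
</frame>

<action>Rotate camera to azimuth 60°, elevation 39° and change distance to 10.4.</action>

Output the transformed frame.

<frame>
[38;2;33;30;21m[48;2;30;27;19m🬂[38;2;33;30;21m[48;2;30;27;19m🬂[38;2;33;30;21m[48;2;30;27;19m🬂[38;2;33;30;21m[48;2;30;27;19m🬂[38;2;33;30;21m[48;2;30;27;19m🬂[38;2;33;30;21m[48;2;30;27;19m🬂[38;2;33;30;21m[48;2;30;27;19m🬂[38;2;33;30;21m[48;2;30;27;19m🬂[38;2;33;30;21m[48;2;30;27;19m🬂[38;2;33;30;21m[48;2;30;27;19m🬂[38;2;33;30;21m[48;2;30;27;19m🬂[38;2;33;30;21m[48;2;30;27;19m🬂[0m
[38;2;29;25;18m[48;2;26;23;17m🬂[38;2;29;25;18m[48;2;26;23;17m🬂[38;2;29;25;18m[48;2;26;23;17m🬂[38;2;29;25;18m[48;2;26;23;17m🬂[38;2;29;25;18m[48;2;26;23;17m🬂[38;2;29;25;18m[48;2;26;23;17m🬂[38;2;29;25;18m[48;2;26;23;17m🬂[38;2;29;25;18m[48;2;26;23;17m🬂[38;2;29;25;18m[48;2;26;23;17m🬂[38;2;29;25;18m[48;2;26;23;17m🬂[38;2;29;25;18m[48;2;26;23;17m🬂[38;2;29;25;18m[48;2;26;23;17m🬂[0m
[38;2;25;21;16m[48;2;22;19;15m🬂[38;2;25;21;16m[48;2;22;19;15m🬂[38;2;25;21;16m[48;2;22;19;15m🬂[38;2;25;21;16m[48;2;22;19;15m🬂[38;2;23;20;15m[48;2;66;85;141m🬝[38;2;20;19;20m[48;2;80;96;145m🬡[38;2;17;17;20m[48;2;33;44;77m🬰[38;2;51;66;112m[48;2;20;19;18m🬢[38;2;25;21;16m[48;2;22;19;15m🬂[38;2;25;21;16m[48;2;22;19;15m🬂[38;2;25;21;16m[48;2;22;19;15m🬂[38;2;25;21;16m[48;2;22;19;15m🬂[0m
[38;2;20;16;13m[48;2;18;15;13m🬎[38;2;20;16;13m[48;2;18;15;13m🬎[38;2;20;16;13m[48;2;18;15;13m🬎[38;2;20;16;13m[48;2;18;15;13m🬎[38;2;46;62;107m[48;2;15;19;30m🬉[38;2;22;25;40m[48;2;48;64;111m🬒[38;2;21;17;14m[48;2;50;65;110m🬂[38;2;35;47;80m[48;2;109;127;179m🬰[38;2;50;67;116m[48;2;19;15;13m🬄[38;2;20;16;13m[48;2;18;15;13m🬎[38;2;20;16;13m[48;2;18;15;13m🬎[38;2;20;16;13m[48;2;18;15;13m🬎[0m
[38;2;16;12;11m[48;2;14;11;11m🬎[38;2;16;12;11m[48;2;14;11;11m🬎[38;2;16;12;11m[48;2;14;11;11m🬎[38;2;16;12;11m[48;2;14;11;11m🬎[38;2;16;12;11m[48;2;14;11;11m🬎[38;2;10;14;24m[48;2;15;11;11m🬂[38;2;10;14;24m[48;2;15;11;11m🬂[38;2;10;14;24m[48;2;15;11;11m🬀[38;2;16;12;11m[48;2;14;11;11m🬎[38;2;16;12;11m[48;2;14;11;11m🬎[38;2;16;12;11m[48;2;14;11;11m🬎[38;2;16;12;11m[48;2;14;11;11m🬎[0m
[38;2;13;9;10m[48;2;11;7;9m🬂[38;2;13;9;10m[48;2;11;7;9m🬂[38;2;13;9;10m[48;2;11;7;9m🬂[38;2;13;9;10m[48;2;11;7;9m🬂[38;2;13;9;10m[48;2;11;7;9m🬂[38;2;13;9;10m[48;2;11;7;9m🬂[38;2;13;9;10m[48;2;11;7;9m🬂[38;2;13;9;10m[48;2;11;7;9m🬂[38;2;13;9;10m[48;2;11;7;9m🬂[38;2;13;9;10m[48;2;11;7;9m🬂[38;2;13;9;10m[48;2;11;7;9m🬂[38;2;13;9;10m[48;2;11;7;9m🬂[0m
</frame>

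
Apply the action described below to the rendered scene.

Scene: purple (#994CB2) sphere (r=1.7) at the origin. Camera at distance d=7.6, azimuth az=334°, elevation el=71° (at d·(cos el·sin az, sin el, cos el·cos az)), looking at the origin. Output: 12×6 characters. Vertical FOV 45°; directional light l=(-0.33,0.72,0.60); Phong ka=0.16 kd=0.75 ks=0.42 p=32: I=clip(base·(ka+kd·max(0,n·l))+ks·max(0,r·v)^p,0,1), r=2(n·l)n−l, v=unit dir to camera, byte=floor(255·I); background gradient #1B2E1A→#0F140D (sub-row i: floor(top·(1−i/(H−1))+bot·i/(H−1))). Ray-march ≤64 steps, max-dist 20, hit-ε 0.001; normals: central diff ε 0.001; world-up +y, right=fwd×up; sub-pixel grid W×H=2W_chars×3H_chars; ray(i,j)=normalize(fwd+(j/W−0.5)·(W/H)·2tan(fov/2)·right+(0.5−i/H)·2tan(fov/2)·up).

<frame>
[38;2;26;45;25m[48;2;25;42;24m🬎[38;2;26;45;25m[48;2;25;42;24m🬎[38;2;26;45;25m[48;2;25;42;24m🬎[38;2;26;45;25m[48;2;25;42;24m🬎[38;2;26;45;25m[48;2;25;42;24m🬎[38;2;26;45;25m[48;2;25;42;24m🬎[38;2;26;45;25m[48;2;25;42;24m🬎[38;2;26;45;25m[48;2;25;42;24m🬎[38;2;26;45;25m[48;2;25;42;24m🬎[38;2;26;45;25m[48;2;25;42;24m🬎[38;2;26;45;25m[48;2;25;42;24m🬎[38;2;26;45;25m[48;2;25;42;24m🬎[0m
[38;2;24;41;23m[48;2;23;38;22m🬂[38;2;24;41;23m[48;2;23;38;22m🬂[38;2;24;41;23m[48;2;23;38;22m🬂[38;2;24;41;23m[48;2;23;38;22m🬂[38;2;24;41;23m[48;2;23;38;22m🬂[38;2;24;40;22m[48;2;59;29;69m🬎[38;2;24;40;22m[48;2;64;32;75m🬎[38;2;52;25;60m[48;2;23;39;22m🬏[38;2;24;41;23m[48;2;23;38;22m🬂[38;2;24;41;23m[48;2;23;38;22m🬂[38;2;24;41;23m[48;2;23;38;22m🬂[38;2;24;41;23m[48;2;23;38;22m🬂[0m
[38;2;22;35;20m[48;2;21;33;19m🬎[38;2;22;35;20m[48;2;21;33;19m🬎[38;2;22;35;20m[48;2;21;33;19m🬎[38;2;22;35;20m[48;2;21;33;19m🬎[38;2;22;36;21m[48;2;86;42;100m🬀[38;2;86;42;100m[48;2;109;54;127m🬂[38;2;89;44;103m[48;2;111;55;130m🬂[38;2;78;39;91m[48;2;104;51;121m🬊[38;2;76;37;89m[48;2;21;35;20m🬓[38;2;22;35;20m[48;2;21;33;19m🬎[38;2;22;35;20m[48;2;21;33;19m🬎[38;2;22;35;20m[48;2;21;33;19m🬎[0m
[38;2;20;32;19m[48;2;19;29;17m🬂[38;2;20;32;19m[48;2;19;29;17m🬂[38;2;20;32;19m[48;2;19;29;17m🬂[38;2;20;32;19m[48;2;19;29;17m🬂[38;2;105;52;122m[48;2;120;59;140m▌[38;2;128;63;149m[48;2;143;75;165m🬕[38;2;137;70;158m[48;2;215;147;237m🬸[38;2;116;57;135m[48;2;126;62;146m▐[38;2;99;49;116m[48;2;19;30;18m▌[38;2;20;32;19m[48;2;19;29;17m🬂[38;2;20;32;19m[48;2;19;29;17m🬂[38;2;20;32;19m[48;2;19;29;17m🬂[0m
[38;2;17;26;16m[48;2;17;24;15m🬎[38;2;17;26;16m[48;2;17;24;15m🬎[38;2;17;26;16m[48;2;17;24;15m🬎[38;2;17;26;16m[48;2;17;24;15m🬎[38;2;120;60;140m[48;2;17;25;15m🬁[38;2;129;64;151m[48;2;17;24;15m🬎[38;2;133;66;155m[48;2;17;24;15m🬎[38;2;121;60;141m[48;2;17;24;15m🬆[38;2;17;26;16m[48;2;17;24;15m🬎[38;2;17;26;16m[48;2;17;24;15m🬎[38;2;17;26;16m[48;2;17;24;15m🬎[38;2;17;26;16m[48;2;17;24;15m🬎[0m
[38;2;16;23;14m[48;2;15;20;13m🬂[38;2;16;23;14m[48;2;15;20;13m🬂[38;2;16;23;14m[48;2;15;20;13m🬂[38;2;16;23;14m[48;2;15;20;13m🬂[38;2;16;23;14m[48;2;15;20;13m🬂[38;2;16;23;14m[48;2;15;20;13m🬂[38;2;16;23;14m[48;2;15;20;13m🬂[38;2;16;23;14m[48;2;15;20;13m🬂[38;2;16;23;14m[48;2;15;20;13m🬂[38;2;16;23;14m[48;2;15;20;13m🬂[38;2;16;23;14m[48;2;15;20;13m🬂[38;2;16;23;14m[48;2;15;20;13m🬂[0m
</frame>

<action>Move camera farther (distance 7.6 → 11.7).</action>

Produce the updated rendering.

<frame>
[38;2;26;45;25m[48;2;25;42;24m🬎[38;2;26;45;25m[48;2;25;42;24m🬎[38;2;26;45;25m[48;2;25;42;24m🬎[38;2;26;45;25m[48;2;25;42;24m🬎[38;2;26;45;25m[48;2;25;42;24m🬎[38;2;26;45;25m[48;2;25;42;24m🬎[38;2;26;45;25m[48;2;25;42;24m🬎[38;2;26;45;25m[48;2;25;42;24m🬎[38;2;26;45;25m[48;2;25;42;24m🬎[38;2;26;45;25m[48;2;25;42;24m🬎[38;2;26;45;25m[48;2;25;42;24m🬎[38;2;26;45;25m[48;2;25;42;24m🬎[0m
[38;2;24;41;23m[48;2;23;38;22m🬂[38;2;24;41;23m[48;2;23;38;22m🬂[38;2;24;41;23m[48;2;23;38;22m🬂[38;2;24;41;23m[48;2;23;38;22m🬂[38;2;24;41;23m[48;2;23;38;22m🬂[38;2;24;41;23m[48;2;23;38;22m🬂[38;2;24;41;23m[48;2;23;38;22m🬂[38;2;24;41;23m[48;2;23;38;22m🬂[38;2;24;41;23m[48;2;23;38;22m🬂[38;2;24;41;23m[48;2;23;38;22m🬂[38;2;24;41;23m[48;2;23;38;22m🬂[38;2;24;41;23m[48;2;23;38;22m🬂[0m
[38;2;22;35;20m[48;2;21;33;19m🬎[38;2;22;35;20m[48;2;21;33;19m🬎[38;2;22;35;20m[48;2;21;33;19m🬎[38;2;22;35;20m[48;2;21;33;19m🬎[38;2;21;35;20m[48;2;42;21;49m🬝[38;2;34;25;38m[48;2;93;46;108m🬆[38;2;27;13;31m[48;2;94;46;109m🬂[38;2;30;30;33m[48;2;89;44;104m🬬[38;2;22;35;20m[48;2;21;33;19m🬎[38;2;22;35;20m[48;2;21;33;19m🬎[38;2;22;35;20m[48;2;21;33;19m🬎[38;2;22;35;20m[48;2;21;33;19m🬎[0m
[38;2;20;32;19m[48;2;19;29;17m🬂[38;2;20;32;19m[48;2;19;29;17m🬂[38;2;20;32;19m[48;2;19;29;17m🬂[38;2;20;32;19m[48;2;19;29;17m🬂[38;2;73;36;85m[48;2;19;30;17m🬉[38;2;115;56;134m[48;2;130;64;151m▌[38;2;130;65;151m[48;2;191;122;213m🬸[38;2;100;49;116m[48;2;41;30;45m🬕[38;2;20;32;19m[48;2;19;29;17m🬂[38;2;20;32;19m[48;2;19;29;17m🬂[38;2;20;32;19m[48;2;19;29;17m🬂[38;2;20;32;19m[48;2;19;29;17m🬂[0m
[38;2;17;26;16m[48;2;17;24;15m🬎[38;2;17;26;16m[48;2;17;24;15m🬎[38;2;17;26;16m[48;2;17;24;15m🬎[38;2;17;26;16m[48;2;17;24;15m🬎[38;2;17;26;16m[48;2;17;24;15m🬎[38;2;97;48;113m[48;2;17;25;15m🬁[38;2;104;51;121m[48;2;17;25;15m🬂[38;2;17;26;16m[48;2;17;24;15m🬎[38;2;17;26;16m[48;2;17;24;15m🬎[38;2;17;26;16m[48;2;17;24;15m🬎[38;2;17;26;16m[48;2;17;24;15m🬎[38;2;17;26;16m[48;2;17;24;15m🬎[0m
[38;2;16;23;14m[48;2;15;20;13m🬂[38;2;16;23;14m[48;2;15;20;13m🬂[38;2;16;23;14m[48;2;15;20;13m🬂[38;2;16;23;14m[48;2;15;20;13m🬂[38;2;16;23;14m[48;2;15;20;13m🬂[38;2;16;23;14m[48;2;15;20;13m🬂[38;2;16;23;14m[48;2;15;20;13m🬂[38;2;16;23;14m[48;2;15;20;13m🬂[38;2;16;23;14m[48;2;15;20;13m🬂[38;2;16;23;14m[48;2;15;20;13m🬂[38;2;16;23;14m[48;2;15;20;13m🬂[38;2;16;23;14m[48;2;15;20;13m🬂[0m
</frame>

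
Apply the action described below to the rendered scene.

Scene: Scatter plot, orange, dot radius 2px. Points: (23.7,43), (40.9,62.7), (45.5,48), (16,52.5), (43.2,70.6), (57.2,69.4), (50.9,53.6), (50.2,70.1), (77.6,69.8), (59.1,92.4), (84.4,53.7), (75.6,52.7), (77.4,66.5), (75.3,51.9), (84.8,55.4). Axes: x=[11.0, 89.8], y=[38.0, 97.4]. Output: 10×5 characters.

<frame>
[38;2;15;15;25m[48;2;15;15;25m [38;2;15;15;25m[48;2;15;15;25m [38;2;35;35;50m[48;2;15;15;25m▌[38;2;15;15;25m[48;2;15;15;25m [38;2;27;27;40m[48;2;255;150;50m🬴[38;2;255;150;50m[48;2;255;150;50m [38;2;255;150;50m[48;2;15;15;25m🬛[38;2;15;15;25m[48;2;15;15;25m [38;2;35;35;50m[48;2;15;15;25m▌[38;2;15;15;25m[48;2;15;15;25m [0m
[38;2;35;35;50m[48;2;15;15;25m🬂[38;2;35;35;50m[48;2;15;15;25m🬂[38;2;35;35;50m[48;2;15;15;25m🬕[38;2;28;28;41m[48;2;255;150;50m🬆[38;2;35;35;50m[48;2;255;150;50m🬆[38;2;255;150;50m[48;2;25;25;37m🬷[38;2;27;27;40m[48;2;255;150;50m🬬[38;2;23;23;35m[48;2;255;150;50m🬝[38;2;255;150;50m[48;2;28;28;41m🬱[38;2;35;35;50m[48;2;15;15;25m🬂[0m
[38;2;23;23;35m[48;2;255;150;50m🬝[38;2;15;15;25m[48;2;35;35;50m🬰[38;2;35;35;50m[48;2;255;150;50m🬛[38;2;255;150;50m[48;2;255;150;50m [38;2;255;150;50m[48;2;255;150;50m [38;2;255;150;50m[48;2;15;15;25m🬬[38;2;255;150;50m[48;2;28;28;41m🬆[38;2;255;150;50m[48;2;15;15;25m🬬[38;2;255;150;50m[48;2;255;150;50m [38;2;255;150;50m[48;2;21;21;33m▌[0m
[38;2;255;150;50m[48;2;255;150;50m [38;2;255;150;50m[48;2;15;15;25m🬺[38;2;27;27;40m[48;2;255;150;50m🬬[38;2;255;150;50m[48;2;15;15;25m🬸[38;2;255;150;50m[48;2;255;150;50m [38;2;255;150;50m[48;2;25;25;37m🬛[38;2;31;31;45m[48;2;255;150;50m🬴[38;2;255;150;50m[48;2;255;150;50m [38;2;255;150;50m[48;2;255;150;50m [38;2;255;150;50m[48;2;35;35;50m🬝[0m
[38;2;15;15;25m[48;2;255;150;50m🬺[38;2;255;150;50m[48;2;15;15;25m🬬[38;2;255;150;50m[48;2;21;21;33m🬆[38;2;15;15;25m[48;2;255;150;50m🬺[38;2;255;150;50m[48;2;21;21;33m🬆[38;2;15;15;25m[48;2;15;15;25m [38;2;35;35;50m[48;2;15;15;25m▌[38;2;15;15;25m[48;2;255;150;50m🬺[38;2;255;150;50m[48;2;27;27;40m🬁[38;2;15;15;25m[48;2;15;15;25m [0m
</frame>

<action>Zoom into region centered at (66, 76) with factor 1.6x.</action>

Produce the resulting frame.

<frame>
[38;2;15;15;25m[48;2;15;15;25m [38;2;15;15;25m[48;2;15;15;25m [38;2;255;150;50m[48;2;28;28;41m🬊[38;2;255;150;50m[48;2;15;15;25m🬝[38;2;255;150;50m[48;2;23;23;35m🬀[38;2;15;15;25m[48;2;15;15;25m [38;2;35;35;50m[48;2;15;15;25m▌[38;2;15;15;25m[48;2;15;15;25m [38;2;35;35;50m[48;2;15;15;25m▌[38;2;15;15;25m[48;2;15;15;25m [0m
[38;2;35;35;50m[48;2;15;15;25m🬂[38;2;35;35;50m[48;2;15;15;25m🬂[38;2;35;35;50m[48;2;15;15;25m🬕[38;2;35;35;50m[48;2;15;15;25m🬂[38;2;35;35;50m[48;2;15;15;25m🬕[38;2;35;35;50m[48;2;15;15;25m🬂[38;2;35;35;50m[48;2;15;15;25m🬕[38;2;35;35;50m[48;2;15;15;25m🬂[38;2;35;35;50m[48;2;15;15;25m🬕[38;2;35;35;50m[48;2;15;15;25m🬂[0m
[38;2;21;21;33m[48;2;255;150;50m🬊[38;2;21;21;33m[48;2;255;150;50m🬆[38;2;30;30;43m[48;2;255;150;50m🬎[38;2;21;21;33m[48;2;255;150;50m🬊[38;2;35;35;50m[48;2;15;15;25m🬛[38;2;15;15;25m[48;2;35;35;50m🬰[38;2;28;28;41m[48;2;255;150;50m🬆[38;2;23;23;35m[48;2;255;150;50m🬬[38;2;35;35;50m[48;2;15;15;25m🬛[38;2;15;15;25m[48;2;35;35;50m🬰[0m
[38;2;255;150;50m[48;2;255;150;50m [38;2;255;150;50m[48;2;35;35;50m🬬[38;2;255;150;50m[48;2;35;35;50m🬎[38;2;255;150;50m[48;2;35;35;50m🬝[38;2;255;150;50m[48;2;27;27;40m🬀[38;2;25;25;37m[48;2;255;150;50m🬲[38;2;255;150;50m[48;2;255;150;50m [38;2;255;150;50m[48;2;35;35;50m🬝[38;2;35;35;50m[48;2;15;15;25m🬲[38;2;15;15;25m[48;2;35;35;50m🬎[0m
[38;2;255;150;50m[48;2;15;15;25m🬝[38;2;255;150;50m[48;2;15;15;25m🬀[38;2;35;35;50m[48;2;15;15;25m▌[38;2;15;15;25m[48;2;15;15;25m [38;2;35;35;50m[48;2;15;15;25m▌[38;2;15;15;25m[48;2;15;15;25m [38;2;255;150;50m[48;2;27;27;40m🬁[38;2;15;15;25m[48;2;255;150;50m🬆[38;2;255;150;50m[48;2;15;15;25m🬺[38;2;15;15;25m[48;2;255;150;50m🬬[0m
</frame>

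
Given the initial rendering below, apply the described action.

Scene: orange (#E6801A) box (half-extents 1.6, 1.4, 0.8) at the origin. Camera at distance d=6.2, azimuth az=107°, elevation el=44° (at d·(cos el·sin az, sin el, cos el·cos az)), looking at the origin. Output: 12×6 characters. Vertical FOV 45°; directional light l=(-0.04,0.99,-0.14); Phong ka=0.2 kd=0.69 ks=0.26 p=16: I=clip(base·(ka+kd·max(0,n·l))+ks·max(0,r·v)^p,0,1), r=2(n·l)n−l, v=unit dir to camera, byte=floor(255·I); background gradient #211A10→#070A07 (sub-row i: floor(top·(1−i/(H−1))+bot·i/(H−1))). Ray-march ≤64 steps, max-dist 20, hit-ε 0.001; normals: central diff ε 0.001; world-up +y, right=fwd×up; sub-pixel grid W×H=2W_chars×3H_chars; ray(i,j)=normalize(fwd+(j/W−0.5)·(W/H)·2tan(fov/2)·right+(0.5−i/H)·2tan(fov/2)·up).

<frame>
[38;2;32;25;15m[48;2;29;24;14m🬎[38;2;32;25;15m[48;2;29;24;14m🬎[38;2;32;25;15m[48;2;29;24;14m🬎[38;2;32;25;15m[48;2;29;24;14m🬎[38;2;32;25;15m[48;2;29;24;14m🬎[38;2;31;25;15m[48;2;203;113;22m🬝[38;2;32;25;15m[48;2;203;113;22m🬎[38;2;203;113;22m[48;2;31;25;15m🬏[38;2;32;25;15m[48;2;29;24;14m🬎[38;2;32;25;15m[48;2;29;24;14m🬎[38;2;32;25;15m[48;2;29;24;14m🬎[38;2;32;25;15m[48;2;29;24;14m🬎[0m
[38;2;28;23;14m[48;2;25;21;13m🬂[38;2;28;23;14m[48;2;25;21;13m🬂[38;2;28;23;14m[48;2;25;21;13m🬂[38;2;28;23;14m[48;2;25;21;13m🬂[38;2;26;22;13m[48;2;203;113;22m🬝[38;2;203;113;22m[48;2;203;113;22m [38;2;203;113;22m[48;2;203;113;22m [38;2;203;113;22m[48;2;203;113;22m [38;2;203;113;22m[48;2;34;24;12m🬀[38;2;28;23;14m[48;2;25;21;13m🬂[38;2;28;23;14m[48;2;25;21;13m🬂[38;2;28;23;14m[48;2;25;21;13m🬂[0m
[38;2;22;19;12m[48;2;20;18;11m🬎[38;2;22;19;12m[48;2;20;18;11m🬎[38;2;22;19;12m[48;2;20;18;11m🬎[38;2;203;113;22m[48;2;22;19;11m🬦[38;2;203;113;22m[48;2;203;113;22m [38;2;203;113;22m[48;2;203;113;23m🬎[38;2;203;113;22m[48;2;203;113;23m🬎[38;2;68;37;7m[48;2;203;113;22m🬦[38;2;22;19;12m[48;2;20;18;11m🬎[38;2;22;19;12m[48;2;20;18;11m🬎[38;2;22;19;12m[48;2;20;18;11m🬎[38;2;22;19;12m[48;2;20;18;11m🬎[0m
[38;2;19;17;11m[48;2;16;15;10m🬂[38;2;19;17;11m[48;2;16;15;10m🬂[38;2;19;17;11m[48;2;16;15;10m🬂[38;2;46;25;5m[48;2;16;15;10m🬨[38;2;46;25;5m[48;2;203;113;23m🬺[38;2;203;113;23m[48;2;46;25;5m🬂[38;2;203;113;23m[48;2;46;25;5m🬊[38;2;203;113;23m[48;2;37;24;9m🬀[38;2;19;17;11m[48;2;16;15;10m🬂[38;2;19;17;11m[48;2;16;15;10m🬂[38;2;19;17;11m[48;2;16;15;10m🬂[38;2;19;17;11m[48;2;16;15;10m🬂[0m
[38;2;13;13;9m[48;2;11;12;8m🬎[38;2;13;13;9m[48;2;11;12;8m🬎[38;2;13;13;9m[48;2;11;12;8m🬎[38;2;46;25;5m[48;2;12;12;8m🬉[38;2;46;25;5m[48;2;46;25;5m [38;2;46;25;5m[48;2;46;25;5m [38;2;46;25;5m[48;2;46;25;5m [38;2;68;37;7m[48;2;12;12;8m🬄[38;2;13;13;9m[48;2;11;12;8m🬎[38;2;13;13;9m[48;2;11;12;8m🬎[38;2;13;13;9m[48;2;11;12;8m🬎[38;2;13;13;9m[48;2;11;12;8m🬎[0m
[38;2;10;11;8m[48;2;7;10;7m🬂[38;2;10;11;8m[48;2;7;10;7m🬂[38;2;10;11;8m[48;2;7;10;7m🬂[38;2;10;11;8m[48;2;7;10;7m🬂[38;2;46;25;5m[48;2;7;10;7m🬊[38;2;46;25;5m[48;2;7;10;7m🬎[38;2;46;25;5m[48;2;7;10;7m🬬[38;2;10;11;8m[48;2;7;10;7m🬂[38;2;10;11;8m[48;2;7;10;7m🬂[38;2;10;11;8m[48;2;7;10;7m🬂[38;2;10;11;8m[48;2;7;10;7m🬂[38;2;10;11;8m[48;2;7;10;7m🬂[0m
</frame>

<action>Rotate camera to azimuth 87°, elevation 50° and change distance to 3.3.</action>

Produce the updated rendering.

<frame>
[38;2;32;25;15m[48;2;29;24;14m🬎[38;2;32;25;15m[48;2;29;24;14m🬎[38;2;33;26;16m[48;2;203;113;22m🬀[38;2;203;113;22m[48;2;203;113;22m [38;2;203;113;22m[48;2;203;113;22m [38;2;203;113;22m[48;2;203;113;22m [38;2;203;113;22m[48;2;203;113;22m [38;2;203;113;22m[48;2;203;113;22m [38;2;203;113;22m[48;2;203;113;22m [38;2;203;113;22m[48;2;203;113;22m [38;2;203;113;22m[48;2;31;25;15m🬓[38;2;32;25;15m[48;2;29;24;14m🬎[0m
[38;2;28;23;14m[48;2;25;21;13m🬂[38;2;203;113;22m[48;2;26;22;13m🬦[38;2;203;113;22m[48;2;203;113;22m [38;2;203;113;22m[48;2;203;113;22m [38;2;203;113;22m[48;2;203;113;23m🬎[38;2;203;113;22m[48;2;203;113;23m🬎[38;2;203;113;22m[48;2;203;113;23m🬂[38;2;203;113;22m[48;2;203;113;23m🬂[38;2;203;113;22m[48;2;203;113;23m🬂[38;2;203;113;22m[48;2;203;113;23m🬂[38;2;203;113;22m[48;2;203;113;23m🬂[38;2;203;113;23m[48;2;26;22;13m🬏[0m
[38;2;22;19;12m[48;2;20;18;11m🬎[38;2;23;20;12m[48;2;203;113;22m🬀[38;2;203;113;22m[48;2;203;113;23m🬂[38;2;203;113;23m[48;2;203;113;23m [38;2;203;113;23m[48;2;203;113;23m [38;2;203;113;23m[48;2;203;113;23m [38;2;203;113;23m[48;2;204;113;23m🬝[38;2;203;113;23m[48;2;204;114;23m🬎[38;2;203;113;23m[48;2;204;114;24m🬎[38;2;203;113;23m[48;2;204;114;23m🬬[38;2;203;113;23m[48;2;203;113;23m [38;2;203;113;23m[48;2;203;113;23m [0m
[38;2;203;113;23m[48;2;17;16;10m🬦[38;2;203;113;23m[48;2;203;113;23m [38;2;203;113;23m[48;2;203;113;23m [38;2;203;113;23m[48;2;204;114;24m🬎[38;2;203;113;23m[48;2;205;114;24m🬎[38;2;204;114;24m[48;2;206;116;25m🬎[38;2;204;114;24m[48;2;207;117;27m🬎[38;2;205;115;24m[48;2;207;117;27m🬎[38;2;205;115;25m[48;2;208;117;27m🬎[38;2;204;114;24m[48;2;207;117;27m🬎[38;2;204;114;24m[48;2;206;116;26m🬎[38;2;204;113;23m[48;2;205;115;25m🬎[0m
[38;2;14;14;9m[48;2;203;113;23m🬀[38;2;203;113;23m[48;2;204;114;23m🬎[38;2;204;113;23m[48;2;205;114;24m🬆[38;2;204;114;24m[48;2;206;116;26m🬆[38;2;206;116;26m[48;2;210;120;30m🬎[38;2;208;118;28m[48;2;212;122;32m🬆[38;2;211;121;30m[48;2;216;126;36m🬎[38;2;211;121;31m[48;2;218;128;38m🬎[38;2;211;121;31m[48;2;218;128;38m🬎[38;2;211;121;30m[48;2;216;126;36m🬎[38;2;208;118;28m[48;2;212;122;32m🬊[38;2;207;117;27m[48;2;210;120;30m🬊[0m
[38;2;203;113;23m[48;2;36;21;5m🬂[38;2;204;114;24m[48;2;46;25;5m🬂[38;2;206;115;25m[48;2;46;25;5m🬂[38;2;209;118;28m[48;2;46;25;5m🬂[38;2;212;122;32m[48;2;46;25;5m🬂[38;2;216;126;36m[48;2;49;26;5m🬀[38;2;46;25;5m[48;2;46;25;5m [38;2;46;25;5m[48;2;46;25;5m [38;2;46;25;5m[48;2;46;25;5m [38;2;46;25;5m[48;2;46;25;5m [38;2;46;25;5m[48;2;46;25;5m [38;2;46;25;5m[48;2;46;25;5m [0m
</frame>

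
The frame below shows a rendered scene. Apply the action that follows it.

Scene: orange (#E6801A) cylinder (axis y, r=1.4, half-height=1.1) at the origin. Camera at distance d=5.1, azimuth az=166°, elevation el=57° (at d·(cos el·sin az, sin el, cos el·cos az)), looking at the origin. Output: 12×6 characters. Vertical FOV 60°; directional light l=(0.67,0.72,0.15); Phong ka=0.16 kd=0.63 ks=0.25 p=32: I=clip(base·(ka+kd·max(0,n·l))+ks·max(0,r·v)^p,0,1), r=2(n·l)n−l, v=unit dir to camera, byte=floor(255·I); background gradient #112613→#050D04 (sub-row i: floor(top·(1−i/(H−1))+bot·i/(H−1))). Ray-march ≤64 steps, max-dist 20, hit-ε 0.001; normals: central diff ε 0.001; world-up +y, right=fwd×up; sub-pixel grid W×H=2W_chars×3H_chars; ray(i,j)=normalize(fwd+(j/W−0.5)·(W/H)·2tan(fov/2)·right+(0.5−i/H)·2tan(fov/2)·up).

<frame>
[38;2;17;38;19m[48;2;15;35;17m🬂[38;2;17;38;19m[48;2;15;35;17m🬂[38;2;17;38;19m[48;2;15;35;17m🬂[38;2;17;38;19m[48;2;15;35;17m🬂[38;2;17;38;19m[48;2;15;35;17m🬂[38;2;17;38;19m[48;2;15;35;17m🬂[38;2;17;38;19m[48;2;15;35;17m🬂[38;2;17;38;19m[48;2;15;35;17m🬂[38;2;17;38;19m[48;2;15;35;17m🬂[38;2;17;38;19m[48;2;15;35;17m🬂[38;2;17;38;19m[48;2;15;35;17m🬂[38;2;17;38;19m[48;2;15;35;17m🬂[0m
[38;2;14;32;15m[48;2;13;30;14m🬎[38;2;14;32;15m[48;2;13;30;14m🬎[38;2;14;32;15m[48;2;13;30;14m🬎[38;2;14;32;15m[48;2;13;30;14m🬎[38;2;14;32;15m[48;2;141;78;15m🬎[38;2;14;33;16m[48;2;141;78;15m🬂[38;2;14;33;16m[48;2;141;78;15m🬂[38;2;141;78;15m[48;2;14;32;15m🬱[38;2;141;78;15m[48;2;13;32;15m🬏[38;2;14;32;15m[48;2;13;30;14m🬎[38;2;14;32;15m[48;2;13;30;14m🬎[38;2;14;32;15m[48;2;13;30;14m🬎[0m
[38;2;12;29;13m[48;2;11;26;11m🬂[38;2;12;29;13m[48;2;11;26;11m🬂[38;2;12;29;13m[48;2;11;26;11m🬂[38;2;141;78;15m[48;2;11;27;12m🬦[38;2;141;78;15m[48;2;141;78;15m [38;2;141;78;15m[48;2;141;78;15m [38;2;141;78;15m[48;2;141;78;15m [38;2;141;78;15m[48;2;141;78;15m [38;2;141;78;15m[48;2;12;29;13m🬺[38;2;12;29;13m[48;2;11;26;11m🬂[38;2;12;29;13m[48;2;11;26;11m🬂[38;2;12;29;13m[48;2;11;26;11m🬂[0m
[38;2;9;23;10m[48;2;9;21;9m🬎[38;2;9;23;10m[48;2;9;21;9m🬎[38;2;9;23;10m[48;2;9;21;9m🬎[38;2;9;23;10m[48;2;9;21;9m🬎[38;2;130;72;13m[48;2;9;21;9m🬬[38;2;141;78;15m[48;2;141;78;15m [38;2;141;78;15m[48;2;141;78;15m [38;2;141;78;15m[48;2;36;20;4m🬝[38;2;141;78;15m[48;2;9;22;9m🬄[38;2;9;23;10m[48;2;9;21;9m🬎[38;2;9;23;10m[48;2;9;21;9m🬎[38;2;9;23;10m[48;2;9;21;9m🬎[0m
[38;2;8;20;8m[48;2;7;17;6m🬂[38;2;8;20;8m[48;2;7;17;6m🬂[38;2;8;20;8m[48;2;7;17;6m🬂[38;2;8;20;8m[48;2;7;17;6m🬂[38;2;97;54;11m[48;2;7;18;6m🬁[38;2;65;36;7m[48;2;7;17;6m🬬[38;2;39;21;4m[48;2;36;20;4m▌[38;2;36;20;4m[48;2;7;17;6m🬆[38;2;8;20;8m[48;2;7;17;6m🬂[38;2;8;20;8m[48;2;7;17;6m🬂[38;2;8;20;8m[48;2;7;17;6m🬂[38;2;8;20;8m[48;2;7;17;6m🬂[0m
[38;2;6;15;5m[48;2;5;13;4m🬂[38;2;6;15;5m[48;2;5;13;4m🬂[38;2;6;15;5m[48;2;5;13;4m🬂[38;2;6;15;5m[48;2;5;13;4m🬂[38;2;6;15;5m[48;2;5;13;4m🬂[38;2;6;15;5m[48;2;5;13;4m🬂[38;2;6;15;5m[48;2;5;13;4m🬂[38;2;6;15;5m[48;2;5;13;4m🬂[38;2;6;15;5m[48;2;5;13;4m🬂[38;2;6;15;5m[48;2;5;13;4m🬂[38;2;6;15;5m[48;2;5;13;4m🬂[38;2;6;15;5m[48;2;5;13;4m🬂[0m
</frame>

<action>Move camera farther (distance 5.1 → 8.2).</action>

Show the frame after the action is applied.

<frame>
[38;2;17;38;19m[48;2;15;35;17m🬂[38;2;17;38;19m[48;2;15;35;17m🬂[38;2;17;38;19m[48;2;15;35;17m🬂[38;2;17;38;19m[48;2;15;35;17m🬂[38;2;17;38;19m[48;2;15;35;17m🬂[38;2;17;38;19m[48;2;15;35;17m🬂[38;2;17;38;19m[48;2;15;35;17m🬂[38;2;17;38;19m[48;2;15;35;17m🬂[38;2;17;38;19m[48;2;15;35;17m🬂[38;2;17;38;19m[48;2;15;35;17m🬂[38;2;17;38;19m[48;2;15;35;17m🬂[38;2;17;38;19m[48;2;15;35;17m🬂[0m
[38;2;14;32;15m[48;2;13;30;14m🬎[38;2;14;32;15m[48;2;13;30;14m🬎[38;2;14;32;15m[48;2;13;30;14m🬎[38;2;14;32;15m[48;2;13;30;14m🬎[38;2;14;32;15m[48;2;13;30;14m🬎[38;2;14;32;15m[48;2;13;30;14m🬎[38;2;14;32;15m[48;2;13;30;14m🬎[38;2;14;32;15m[48;2;13;30;14m🬎[38;2;14;32;15m[48;2;13;30;14m🬎[38;2;14;32;15m[48;2;13;30;14m🬎[38;2;14;32;15m[48;2;13;30;14m🬎[38;2;14;32;15m[48;2;13;30;14m🬎[0m
[38;2;12;29;13m[48;2;11;26;11m🬂[38;2;12;29;13m[48;2;11;26;11m🬂[38;2;12;29;13m[48;2;11;26;11m🬂[38;2;12;29;13m[48;2;11;26;11m🬂[38;2;11;27;12m[48;2;141;78;15m🬝[38;2;12;29;13m[48;2;141;78;15m🬀[38;2;141;78;15m[48;2;141;78;15m [38;2;141;78;15m[48;2;12;28;12m🬱[38;2;12;29;13m[48;2;11;26;11m🬂[38;2;12;29;13m[48;2;11;26;11m🬂[38;2;12;29;13m[48;2;11;26;11m🬂[38;2;12;29;13m[48;2;11;26;11m🬂[0m
[38;2;9;23;10m[48;2;9;21;9m🬎[38;2;9;23;10m[48;2;9;21;9m🬎[38;2;9;23;10m[48;2;9;21;9m🬎[38;2;9;23;10m[48;2;9;21;9m🬎[38;2;9;23;10m[48;2;9;21;9m🬎[38;2;133;74;14m[48;2;86;47;9m🬙[38;2;141;78;15m[48;2;37;20;4m🬎[38;2;141;78;15m[48;2;20;21;7m🬀[38;2;9;23;10m[48;2;9;21;9m🬎[38;2;9;23;10m[48;2;9;21;9m🬎[38;2;9;23;10m[48;2;9;21;9m🬎[38;2;9;23;10m[48;2;9;21;9m🬎[0m
[38;2;8;20;8m[48;2;7;17;6m🬂[38;2;8;20;8m[48;2;7;17;6m🬂[38;2;8;20;8m[48;2;7;17;6m🬂[38;2;8;20;8m[48;2;7;17;6m🬂[38;2;8;20;8m[48;2;7;17;6m🬂[38;2;76;42;8m[48;2;7;18;6m🬁[38;2;37;20;4m[48;2;7;17;6m🬂[38;2;8;20;8m[48;2;7;17;6m🬂[38;2;8;20;8m[48;2;7;17;6m🬂[38;2;8;20;8m[48;2;7;17;6m🬂[38;2;8;20;8m[48;2;7;17;6m🬂[38;2;8;20;8m[48;2;7;17;6m🬂[0m
[38;2;6;15;5m[48;2;5;13;4m🬂[38;2;6;15;5m[48;2;5;13;4m🬂[38;2;6;15;5m[48;2;5;13;4m🬂[38;2;6;15;5m[48;2;5;13;4m🬂[38;2;6;15;5m[48;2;5;13;4m🬂[38;2;6;15;5m[48;2;5;13;4m🬂[38;2;6;15;5m[48;2;5;13;4m🬂[38;2;6;15;5m[48;2;5;13;4m🬂[38;2;6;15;5m[48;2;5;13;4m🬂[38;2;6;15;5m[48;2;5;13;4m🬂[38;2;6;15;5m[48;2;5;13;4m🬂[38;2;6;15;5m[48;2;5;13;4m🬂[0m
</frame>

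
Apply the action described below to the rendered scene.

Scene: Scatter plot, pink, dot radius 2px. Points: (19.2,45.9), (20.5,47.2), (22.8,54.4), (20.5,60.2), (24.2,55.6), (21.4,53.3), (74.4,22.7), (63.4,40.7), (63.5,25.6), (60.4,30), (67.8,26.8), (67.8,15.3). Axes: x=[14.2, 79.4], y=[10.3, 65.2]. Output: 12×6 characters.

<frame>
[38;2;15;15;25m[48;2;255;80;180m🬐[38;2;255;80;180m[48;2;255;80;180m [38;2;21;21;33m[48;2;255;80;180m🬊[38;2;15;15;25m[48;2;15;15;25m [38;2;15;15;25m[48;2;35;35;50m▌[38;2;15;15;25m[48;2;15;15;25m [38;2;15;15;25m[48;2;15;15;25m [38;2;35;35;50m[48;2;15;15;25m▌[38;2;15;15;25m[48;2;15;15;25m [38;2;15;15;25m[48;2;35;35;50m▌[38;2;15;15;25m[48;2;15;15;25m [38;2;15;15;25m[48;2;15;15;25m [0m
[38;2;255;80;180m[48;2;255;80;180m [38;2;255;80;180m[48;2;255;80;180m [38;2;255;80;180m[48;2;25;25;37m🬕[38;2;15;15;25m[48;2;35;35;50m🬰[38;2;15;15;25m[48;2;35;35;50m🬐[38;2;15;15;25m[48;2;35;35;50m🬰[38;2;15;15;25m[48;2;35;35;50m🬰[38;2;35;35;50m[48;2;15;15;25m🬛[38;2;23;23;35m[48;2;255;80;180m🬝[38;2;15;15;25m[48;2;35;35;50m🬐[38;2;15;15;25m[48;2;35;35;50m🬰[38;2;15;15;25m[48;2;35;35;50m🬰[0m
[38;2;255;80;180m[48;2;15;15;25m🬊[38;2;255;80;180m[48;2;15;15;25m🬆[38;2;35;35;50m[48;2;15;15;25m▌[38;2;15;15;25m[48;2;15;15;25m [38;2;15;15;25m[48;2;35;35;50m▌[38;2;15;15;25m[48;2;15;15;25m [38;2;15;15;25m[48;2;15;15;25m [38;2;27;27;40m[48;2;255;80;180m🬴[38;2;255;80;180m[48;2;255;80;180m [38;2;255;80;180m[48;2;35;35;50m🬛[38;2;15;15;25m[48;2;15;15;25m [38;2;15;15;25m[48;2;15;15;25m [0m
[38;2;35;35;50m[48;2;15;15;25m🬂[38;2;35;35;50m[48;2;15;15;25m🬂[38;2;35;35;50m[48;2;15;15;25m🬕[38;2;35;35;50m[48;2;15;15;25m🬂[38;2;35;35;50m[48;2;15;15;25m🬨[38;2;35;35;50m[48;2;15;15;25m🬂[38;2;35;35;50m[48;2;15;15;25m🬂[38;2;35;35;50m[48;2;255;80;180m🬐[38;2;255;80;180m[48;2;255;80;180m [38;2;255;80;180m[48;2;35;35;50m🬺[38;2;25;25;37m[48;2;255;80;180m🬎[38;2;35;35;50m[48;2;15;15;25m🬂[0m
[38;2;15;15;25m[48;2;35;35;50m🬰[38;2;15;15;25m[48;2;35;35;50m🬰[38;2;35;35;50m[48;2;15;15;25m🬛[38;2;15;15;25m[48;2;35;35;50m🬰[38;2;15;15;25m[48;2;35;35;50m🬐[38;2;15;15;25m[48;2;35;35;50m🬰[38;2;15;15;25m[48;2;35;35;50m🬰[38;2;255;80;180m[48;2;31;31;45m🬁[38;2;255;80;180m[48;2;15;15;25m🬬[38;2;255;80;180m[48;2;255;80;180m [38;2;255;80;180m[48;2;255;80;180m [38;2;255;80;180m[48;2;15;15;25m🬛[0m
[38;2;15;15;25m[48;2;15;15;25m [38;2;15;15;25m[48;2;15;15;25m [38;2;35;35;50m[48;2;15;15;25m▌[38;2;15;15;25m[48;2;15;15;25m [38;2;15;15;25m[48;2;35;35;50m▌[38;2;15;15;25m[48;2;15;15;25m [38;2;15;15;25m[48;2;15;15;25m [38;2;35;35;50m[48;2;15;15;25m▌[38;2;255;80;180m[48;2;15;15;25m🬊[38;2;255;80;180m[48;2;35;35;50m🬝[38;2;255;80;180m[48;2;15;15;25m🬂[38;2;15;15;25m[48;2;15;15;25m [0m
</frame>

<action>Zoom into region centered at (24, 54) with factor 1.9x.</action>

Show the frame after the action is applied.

<frame>
[38;2;15;15;25m[48;2;15;15;25m [38;2;15;15;25m[48;2;15;15;25m [38;2;35;35;50m[48;2;15;15;25m▌[38;2;15;15;25m[48;2;15;15;25m [38;2;23;23;35m[48;2;255;80;180m🬝[38;2;15;15;25m[48;2;15;15;25m [38;2;15;15;25m[48;2;15;15;25m [38;2;35;35;50m[48;2;15;15;25m▌[38;2;15;15;25m[48;2;15;15;25m [38;2;15;15;25m[48;2;35;35;50m▌[38;2;15;15;25m[48;2;15;15;25m [38;2;15;15;25m[48;2;15;15;25m [0m
[38;2;15;15;25m[48;2;35;35;50m🬰[38;2;15;15;25m[48;2;35;35;50m🬰[38;2;35;35;50m[48;2;15;15;25m🬛[38;2;19;19;30m[48;2;255;80;180m🬴[38;2;255;80;180m[48;2;255;80;180m [38;2;255;80;180m[48;2;15;15;25m🬺[38;2;15;15;25m[48;2;35;35;50m🬰[38;2;35;35;50m[48;2;15;15;25m🬛[38;2;15;15;25m[48;2;35;35;50m🬰[38;2;15;15;25m[48;2;35;35;50m🬐[38;2;15;15;25m[48;2;35;35;50m🬰[38;2;15;15;25m[48;2;35;35;50m🬰[0m
[38;2;15;15;25m[48;2;15;15;25m [38;2;15;15;25m[48;2;15;15;25m [38;2;35;35;50m[48;2;15;15;25m▌[38;2;15;15;25m[48;2;255;80;180m🬝[38;2;15;15;25m[48;2;255;80;180m🬀[38;2;255;80;180m[48;2;255;80;180m [38;2;255;80;180m[48;2;15;15;25m🬛[38;2;35;35;50m[48;2;15;15;25m▌[38;2;15;15;25m[48;2;15;15;25m [38;2;15;15;25m[48;2;35;35;50m▌[38;2;15;15;25m[48;2;15;15;25m [38;2;15;15;25m[48;2;15;15;25m [0m
[38;2;35;35;50m[48;2;15;15;25m🬂[38;2;35;35;50m[48;2;15;15;25m🬂[38;2;35;35;50m[48;2;15;15;25m🬕[38;2;35;35;50m[48;2;15;15;25m🬂[38;2;255;80;180m[48;2;15;15;25m🬸[38;2;255;80;180m[48;2;15;15;25m🬕[38;2;35;35;50m[48;2;15;15;25m🬂[38;2;35;35;50m[48;2;15;15;25m🬕[38;2;35;35;50m[48;2;15;15;25m🬂[38;2;35;35;50m[48;2;15;15;25m🬨[38;2;35;35;50m[48;2;15;15;25m🬂[38;2;35;35;50m[48;2;15;15;25m🬂[0m
[38;2;15;15;25m[48;2;35;35;50m🬰[38;2;15;15;25m[48;2;35;35;50m🬰[38;2;35;35;50m[48;2;15;15;25m🬛[38;2;15;15;25m[48;2;255;80;180m🬐[38;2;255;80;180m[48;2;255;80;180m [38;2;255;80;180m[48;2;21;21;33m🬆[38;2;15;15;25m[48;2;35;35;50m🬰[38;2;35;35;50m[48;2;15;15;25m🬛[38;2;15;15;25m[48;2;35;35;50m🬰[38;2;15;15;25m[48;2;35;35;50m🬐[38;2;15;15;25m[48;2;35;35;50m🬰[38;2;15;15;25m[48;2;35;35;50m🬰[0m
[38;2;15;15;25m[48;2;15;15;25m [38;2;15;15;25m[48;2;15;15;25m [38;2;35;35;50m[48;2;15;15;25m▌[38;2;15;15;25m[48;2;15;15;25m [38;2;255;80;180m[48;2;27;27;40m🬀[38;2;15;15;25m[48;2;15;15;25m [38;2;15;15;25m[48;2;15;15;25m [38;2;35;35;50m[48;2;15;15;25m▌[38;2;15;15;25m[48;2;15;15;25m [38;2;15;15;25m[48;2;35;35;50m▌[38;2;15;15;25m[48;2;15;15;25m [38;2;15;15;25m[48;2;15;15;25m [0m
</frame>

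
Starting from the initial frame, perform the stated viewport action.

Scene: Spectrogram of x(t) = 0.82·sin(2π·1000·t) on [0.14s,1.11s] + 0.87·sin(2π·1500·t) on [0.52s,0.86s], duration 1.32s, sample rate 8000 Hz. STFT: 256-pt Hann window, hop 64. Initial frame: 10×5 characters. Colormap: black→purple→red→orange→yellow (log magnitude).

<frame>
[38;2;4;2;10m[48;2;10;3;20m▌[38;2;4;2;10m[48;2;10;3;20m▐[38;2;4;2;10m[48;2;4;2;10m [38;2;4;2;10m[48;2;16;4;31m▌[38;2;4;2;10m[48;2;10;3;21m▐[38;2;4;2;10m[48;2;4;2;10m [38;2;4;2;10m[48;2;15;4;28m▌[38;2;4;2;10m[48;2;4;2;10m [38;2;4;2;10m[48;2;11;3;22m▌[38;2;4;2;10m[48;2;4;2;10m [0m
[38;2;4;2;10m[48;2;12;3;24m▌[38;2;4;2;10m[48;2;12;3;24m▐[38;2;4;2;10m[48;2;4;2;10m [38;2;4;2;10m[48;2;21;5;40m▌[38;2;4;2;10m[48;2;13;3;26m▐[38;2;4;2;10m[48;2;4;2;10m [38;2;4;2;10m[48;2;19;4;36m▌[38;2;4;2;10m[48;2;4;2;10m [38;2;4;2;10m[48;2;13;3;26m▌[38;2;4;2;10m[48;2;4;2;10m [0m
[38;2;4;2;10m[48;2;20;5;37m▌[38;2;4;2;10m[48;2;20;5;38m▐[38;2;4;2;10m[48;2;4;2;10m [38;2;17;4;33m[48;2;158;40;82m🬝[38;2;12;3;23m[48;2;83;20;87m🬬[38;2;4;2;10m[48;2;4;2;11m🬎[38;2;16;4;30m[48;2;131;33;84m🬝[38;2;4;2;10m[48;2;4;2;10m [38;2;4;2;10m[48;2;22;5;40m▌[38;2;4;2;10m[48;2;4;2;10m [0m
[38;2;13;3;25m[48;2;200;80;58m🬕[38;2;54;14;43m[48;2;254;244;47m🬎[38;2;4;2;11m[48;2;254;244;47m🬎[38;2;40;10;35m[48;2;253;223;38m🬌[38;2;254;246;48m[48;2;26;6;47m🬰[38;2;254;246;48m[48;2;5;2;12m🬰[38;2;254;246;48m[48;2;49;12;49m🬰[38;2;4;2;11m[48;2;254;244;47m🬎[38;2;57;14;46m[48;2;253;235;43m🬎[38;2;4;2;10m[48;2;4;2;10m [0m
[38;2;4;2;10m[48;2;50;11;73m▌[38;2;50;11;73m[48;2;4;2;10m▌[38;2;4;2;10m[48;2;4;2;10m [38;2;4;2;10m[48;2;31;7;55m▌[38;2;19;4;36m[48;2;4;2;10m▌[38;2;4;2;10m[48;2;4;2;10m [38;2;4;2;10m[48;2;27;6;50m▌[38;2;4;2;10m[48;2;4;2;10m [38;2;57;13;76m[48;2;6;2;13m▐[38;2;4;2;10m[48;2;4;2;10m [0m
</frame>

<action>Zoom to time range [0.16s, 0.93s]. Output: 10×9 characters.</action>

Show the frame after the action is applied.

<frame>
[38;2;4;2;10m[48;2;4;2;10m [38;2;4;2;10m[48;2;4;2;10m [38;2;4;2;10m[48;2;4;2;10m [38;2;4;2;10m[48;2;4;2;10m [38;2;4;2;10m[48;2;16;4;30m▌[38;2;4;2;10m[48;2;4;2;10m [38;2;4;2;10m[48;2;4;2;10m [38;2;4;2;10m[48;2;4;2;10m [38;2;4;2;10m[48;2;4;2;10m [38;2;6;2;13m[48;2;14;4;27m▐[0m
[38;2;4;2;10m[48;2;4;2;10m [38;2;4;2;10m[48;2;4;2;10m [38;2;4;2;10m[48;2;4;2;10m [38;2;4;2;10m[48;2;4;2;10m [38;2;4;2;10m[48;2;17;4;32m▌[38;2;4;2;10m[48;2;4;2;10m [38;2;4;2;10m[48;2;4;2;10m [38;2;4;2;10m[48;2;4;2;10m [38;2;4;2;10m[48;2;4;2;10m [38;2;6;2;13m[48;2;15;4;29m▐[0m
[38;2;4;2;10m[48;2;4;2;10m [38;2;4;2;10m[48;2;4;2;10m [38;2;4;2;10m[48;2;4;2;10m [38;2;4;2;10m[48;2;4;2;10m [38;2;4;2;10m[48;2;20;5;36m▌[38;2;4;2;10m[48;2;4;2;10m [38;2;4;2;10m[48;2;4;2;10m [38;2;4;2;10m[48;2;4;2;10m [38;2;4;2;10m[48;2;4;2;10m [38;2;6;2;14m[48;2;18;4;33m▐[0m
[38;2;4;2;10m[48;2;4;2;10m [38;2;4;2;10m[48;2;4;2;10m [38;2;4;2;10m[48;2;4;2;10m [38;2;4;2;10m[48;2;4;2;10m [38;2;4;2;10m[48;2;26;6;46m▌[38;2;4;2;10m[48;2;4;2;10m [38;2;4;2;10m[48;2;4;2;10m [38;2;4;2;10m[48;2;4;2;10m [38;2;4;2;10m[48;2;4;2;10m [38;2;7;2;16m[48;2;23;5;42m▐[0m
[38;2;4;2;10m[48;2;4;2;10m [38;2;4;2;10m[48;2;4;2;10m [38;2;4;2;10m[48;2;4;2;10m [38;2;4;2;10m[48;2;4;2;10m [38;2;4;2;10m[48;2;45;10;73m▌[38;2;4;2;10m[48;2;4;2;10m [38;2;4;2;10m[48;2;4;2;10m [38;2;4;2;10m[48;2;4;2;10m [38;2;4;2;10m[48;2;4;2;10m [38;2;12;3;24m[48;2;38;9;68m▐[0m
[38;2;4;2;10m[48;2;4;2;10m [38;2;4;2;10m[48;2;4;2;10m [38;2;4;2;10m[48;2;4;2;10m [38;2;4;2;10m[48;2;4;2;10m [38;2;33;9;28m[48;2;253;220;37m🬕[38;2;4;2;10m[48;2;252;216;36m🬂[38;2;4;2;10m[48;2;252;216;36m🬂[38;2;4;2;10m[48;2;252;216;36m🬂[38;2;4;2;10m[48;2;252;216;36m🬂[38;2;47;11;57m[48;2;252;218;36m🬨[0m
[38;2;5;2;12m[48;2;254;244;47m🬎[38;2;5;2;12m[48;2;254;244;47m🬎[38;2;5;2;12m[48;2;254;244;47m🬎[38;2;5;2;12m[48;2;254;244;47m🬎[38;2;43;10;49m[48;2;254;244;47m🬎[38;2;5;2;12m[48;2;254;244;47m🬎[38;2;5;2;12m[48;2;254;244;47m🬎[38;2;5;2;12m[48;2;254;244;47m🬎[38;2;5;2;12m[48;2;254;244;47m🬎[38;2;44;10;59m[48;2;254;244;47m🬎[0m
[38;2;4;2;11m[48;2;4;2;10m🬂[38;2;4;2;11m[48;2;4;2;10m🬂[38;2;4;2;11m[48;2;4;2;10m🬂[38;2;4;2;11m[48;2;4;2;10m🬂[38;2;33;8;60m[48;2;4;2;10m▐[38;2;4;2;11m[48;2;4;2;10m🬂[38;2;4;2;11m[48;2;4;2;10m🬂[38;2;4;2;11m[48;2;4;2;10m🬂[38;2;4;2;11m[48;2;4;2;10m🬂[38;2;30;7;54m[48;2;9;3;19m▌[0m
[38;2;4;2;10m[48;2;4;2;10m [38;2;4;2;10m[48;2;4;2;10m [38;2;4;2;10m[48;2;4;2;10m [38;2;4;2;10m[48;2;4;2;10m [38;2;4;2;10m[48;2;28;7;51m▌[38;2;4;2;10m[48;2;4;2;10m [38;2;4;2;10m[48;2;4;2;10m [38;2;4;2;10m[48;2;4;2;10m [38;2;4;2;10m[48;2;4;2;10m [38;2;25;6;46m[48;2;8;2;17m▌[0m
</frame>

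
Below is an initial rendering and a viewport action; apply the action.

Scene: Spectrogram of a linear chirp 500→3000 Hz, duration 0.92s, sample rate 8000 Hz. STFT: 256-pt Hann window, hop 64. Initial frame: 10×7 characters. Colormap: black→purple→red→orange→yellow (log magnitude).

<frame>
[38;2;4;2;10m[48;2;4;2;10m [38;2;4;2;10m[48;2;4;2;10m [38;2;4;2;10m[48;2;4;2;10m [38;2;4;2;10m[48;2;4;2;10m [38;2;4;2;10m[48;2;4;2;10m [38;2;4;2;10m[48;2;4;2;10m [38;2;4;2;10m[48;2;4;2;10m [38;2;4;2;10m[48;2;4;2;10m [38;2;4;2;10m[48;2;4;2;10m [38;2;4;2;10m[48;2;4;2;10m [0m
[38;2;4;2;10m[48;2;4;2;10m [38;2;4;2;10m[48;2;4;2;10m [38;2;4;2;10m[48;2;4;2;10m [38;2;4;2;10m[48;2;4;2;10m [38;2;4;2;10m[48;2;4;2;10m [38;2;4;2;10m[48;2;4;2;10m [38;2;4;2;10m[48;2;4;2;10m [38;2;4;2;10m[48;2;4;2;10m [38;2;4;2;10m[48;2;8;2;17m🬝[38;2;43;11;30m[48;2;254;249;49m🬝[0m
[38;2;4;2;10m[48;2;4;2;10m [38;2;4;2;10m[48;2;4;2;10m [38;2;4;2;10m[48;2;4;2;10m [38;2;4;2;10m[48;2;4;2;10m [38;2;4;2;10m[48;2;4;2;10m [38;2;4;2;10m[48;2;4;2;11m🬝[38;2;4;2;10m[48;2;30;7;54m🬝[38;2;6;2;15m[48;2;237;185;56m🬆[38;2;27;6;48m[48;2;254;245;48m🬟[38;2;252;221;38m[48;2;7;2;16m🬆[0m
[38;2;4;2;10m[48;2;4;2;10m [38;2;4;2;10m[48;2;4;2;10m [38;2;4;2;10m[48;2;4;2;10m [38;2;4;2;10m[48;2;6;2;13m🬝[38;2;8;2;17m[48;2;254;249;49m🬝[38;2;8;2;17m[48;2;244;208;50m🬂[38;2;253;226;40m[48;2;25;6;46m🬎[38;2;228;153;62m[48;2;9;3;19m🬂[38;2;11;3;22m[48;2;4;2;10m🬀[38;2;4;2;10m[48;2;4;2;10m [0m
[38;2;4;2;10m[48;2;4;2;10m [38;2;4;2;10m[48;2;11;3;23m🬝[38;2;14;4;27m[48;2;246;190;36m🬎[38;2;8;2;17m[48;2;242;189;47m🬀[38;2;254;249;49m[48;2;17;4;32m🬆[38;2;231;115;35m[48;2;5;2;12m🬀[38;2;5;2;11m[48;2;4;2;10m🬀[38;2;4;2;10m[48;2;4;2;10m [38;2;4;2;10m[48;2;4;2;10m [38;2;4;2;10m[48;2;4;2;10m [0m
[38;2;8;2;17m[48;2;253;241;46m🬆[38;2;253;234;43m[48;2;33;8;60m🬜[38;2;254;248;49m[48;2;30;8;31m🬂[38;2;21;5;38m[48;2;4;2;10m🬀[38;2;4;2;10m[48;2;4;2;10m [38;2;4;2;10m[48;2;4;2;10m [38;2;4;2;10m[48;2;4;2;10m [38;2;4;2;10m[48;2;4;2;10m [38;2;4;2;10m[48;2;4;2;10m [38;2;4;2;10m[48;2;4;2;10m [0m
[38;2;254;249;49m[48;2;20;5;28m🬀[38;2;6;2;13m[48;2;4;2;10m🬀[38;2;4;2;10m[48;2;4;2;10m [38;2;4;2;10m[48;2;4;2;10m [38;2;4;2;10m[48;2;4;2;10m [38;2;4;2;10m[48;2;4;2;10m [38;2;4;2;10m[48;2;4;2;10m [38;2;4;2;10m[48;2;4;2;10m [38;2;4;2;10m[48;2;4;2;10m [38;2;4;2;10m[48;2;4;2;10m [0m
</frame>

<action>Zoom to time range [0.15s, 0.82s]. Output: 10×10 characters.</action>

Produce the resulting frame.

<frame>
[38;2;4;2;10m[48;2;4;2;10m [38;2;4;2;10m[48;2;4;2;10m [38;2;4;2;10m[48;2;4;2;10m [38;2;4;2;10m[48;2;4;2;10m [38;2;4;2;10m[48;2;4;2;10m [38;2;4;2;10m[48;2;4;2;10m [38;2;4;2;10m[48;2;4;2;10m [38;2;4;2;10m[48;2;4;2;10m [38;2;4;2;10m[48;2;4;2;10m [38;2;4;2;10m[48;2;4;2;10m [0m
[38;2;4;2;10m[48;2;4;2;10m [38;2;4;2;10m[48;2;4;2;10m [38;2;4;2;10m[48;2;4;2;10m [38;2;4;2;10m[48;2;4;2;10m [38;2;4;2;10m[48;2;4;2;10m [38;2;4;2;10m[48;2;4;2;10m [38;2;4;2;10m[48;2;4;2;10m [38;2;4;2;10m[48;2;4;2;10m [38;2;4;2;10m[48;2;4;2;10m [38;2;4;2;10m[48;2;4;2;10m [0m
[38;2;4;2;10m[48;2;4;2;10m [38;2;4;2;10m[48;2;4;2;10m [38;2;4;2;10m[48;2;4;2;10m [38;2;4;2;10m[48;2;4;2;10m [38;2;4;2;10m[48;2;4;2;10m [38;2;4;2;10m[48;2;4;2;10m [38;2;4;2;10m[48;2;4;2;10m [38;2;4;2;10m[48;2;4;2;10m [38;2;4;2;10m[48;2;4;2;11m🬝[38;2;4;2;10m[48;2;12;3;23m🬝[0m
[38;2;4;2;10m[48;2;4;2;10m [38;2;4;2;10m[48;2;4;2;10m [38;2;4;2;10m[48;2;4;2;10m [38;2;4;2;10m[48;2;4;2;10m [38;2;4;2;10m[48;2;4;2;10m [38;2;4;2;10m[48;2;4;2;10m [38;2;4;2;10m[48;2;5;2;11m🬝[38;2;5;2;11m[48;2;41;9;72m🬝[38;2;23;6;33m[48;2;253;237;44m🬎[38;2;22;5;40m[48;2;249;205;38m🬀[0m
[38;2;4;2;10m[48;2;4;2;10m [38;2;4;2;10m[48;2;4;2;10m [38;2;4;2;10m[48;2;4;2;10m [38;2;4;2;10m[48;2;4;2;10m [38;2;4;2;10m[48;2;6;2;13m🬝[38;2;8;2;17m[48;2;236;125;28m🬝[38;2;15;4;29m[48;2;253;231;42m🬆[38;2;253;242;46m[48;2;116;29;75m🬜[38;2;253;220;37m[48;2;52;13;32m🬂[38;2;27;6;49m[48;2;5;2;12m🬀[0m
[38;2;4;2;10m[48;2;4;2;10m [38;2;4;2;10m[48;2;4;2;10m [38;2;4;2;10m[48;2;8;2;17m🬝[38;2;14;3;27m[48;2;253;223;39m🬝[38;2;28;6;51m[48;2;244;206;51m🬂[38;2;253;224;39m[48;2;71;18;53m🬎[38;2;254;249;49m[48;2;21;5;33m🬀[38;2;10;3;20m[48;2;4;2;10m🬀[38;2;4;2;10m[48;2;4;2;10m [38;2;4;2;10m[48;2;4;2;10m [0m
[38;2;4;2;11m[48;2;20;5;38m🬝[38;2;25;6;33m[48;2;243;183;40m🬎[38;2;22;5;41m[48;2;248;205;39m🬀[38;2;254;246;47m[48;2;24;6;44m🬆[38;2;252;197;28m[48;2;9;3;20m🬀[38;2;8;2;17m[48;2;4;2;10m🬀[38;2;4;2;10m[48;2;4;2;10m [38;2;4;2;10m[48;2;4;2;10m [38;2;4;2;10m[48;2;4;2;10m [38;2;4;2;10m[48;2;4;2;10m [0m
[38;2;252;220;39m[48;2;43;10;76m🬜[38;2;252;219;37m[48;2;11;3;23m🬆[38;2;75;18;88m[48;2;5;2;13m🬀[38;2;5;2;13m[48;2;4;2;10m🬀[38;2;4;2;10m[48;2;4;2;10m [38;2;4;2;10m[48;2;4;2;10m [38;2;4;2;10m[48;2;4;2;10m [38;2;4;2;10m[48;2;4;2;10m [38;2;4;2;10m[48;2;4;2;10m [38;2;4;2;10m[48;2;4;2;10m [0m
[38;2;12;3;23m[48;2;4;2;11m🬀[38;2;4;2;11m[48;2;4;2;10m🬀[38;2;4;2;10m[48;2;4;2;10m [38;2;4;2;10m[48;2;4;2;10m [38;2;4;2;10m[48;2;4;2;10m [38;2;4;2;10m[48;2;4;2;10m [38;2;4;2;10m[48;2;4;2;10m [38;2;4;2;10m[48;2;4;2;10m [38;2;4;2;10m[48;2;4;2;10m [38;2;4;2;10m[48;2;4;2;10m [0m
[38;2;4;2;10m[48;2;4;2;10m [38;2;4;2;10m[48;2;4;2;10m [38;2;4;2;10m[48;2;4;2;10m [38;2;4;2;10m[48;2;4;2;10m [38;2;4;2;10m[48;2;4;2;10m [38;2;4;2;10m[48;2;4;2;10m [38;2;4;2;10m[48;2;4;2;10m [38;2;4;2;10m[48;2;4;2;10m [38;2;4;2;10m[48;2;4;2;10m [38;2;4;2;10m[48;2;4;2;10m [0m
</frame>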